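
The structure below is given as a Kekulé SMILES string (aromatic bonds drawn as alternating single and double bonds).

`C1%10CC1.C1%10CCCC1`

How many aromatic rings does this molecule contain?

The SMILES encodes a three-membered saturated carbon ring; a five-membered saturated carbon ring.
The 3-membered ring has only sp³ atoms, so it is not fully conjugated — not aromatic (cyclopropane).
The 5-membered ring has only sp³ atoms, so it is not fully conjugated — not aromatic (cyclopentane).
None of the rings are aromatic. Total: 0.

0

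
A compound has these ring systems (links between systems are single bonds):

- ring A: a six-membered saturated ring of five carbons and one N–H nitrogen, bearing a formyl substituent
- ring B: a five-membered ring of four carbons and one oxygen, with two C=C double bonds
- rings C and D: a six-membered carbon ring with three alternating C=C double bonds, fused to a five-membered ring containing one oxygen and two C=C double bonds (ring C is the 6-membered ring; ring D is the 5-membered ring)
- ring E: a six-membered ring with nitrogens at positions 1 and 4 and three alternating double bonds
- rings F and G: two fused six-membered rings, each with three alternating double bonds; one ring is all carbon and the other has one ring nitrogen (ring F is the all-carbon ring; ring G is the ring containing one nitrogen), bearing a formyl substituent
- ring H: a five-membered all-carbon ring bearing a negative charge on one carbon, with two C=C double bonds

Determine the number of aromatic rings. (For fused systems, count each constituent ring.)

Ring A has only sp³ atoms, so it is not fully conjugated — not aromatic (piperidine).
Ring B is planar and fully conjugated; 2 ring double bonds (4 π electrons) plus a heteroatom lone pair (2) give 6 π electrons. 6 = 4(1)+2, so ring B is aromatic (furan).
Rings C and D form a fused bicyclic system (with one oxygen) with 9 sp² atoms and 10 π electrons from ring double bonds plus a heteroatom lone pair. 10 = 4(2)+2, so the system is aromatic and both rings count as aromatic (benzofuran).
Ring E is planar and fully conjugated; 3 ring double bonds give 6 π electrons. 6 = 4(1)+2, so ring E is aromatic (pyrazine).
Rings F and G form a fused bicyclic system (with one nitrogen) with 10 sp² atoms and 10 π electrons from ring double bonds. 10 = 4(2)+2, so the system is aromatic and both rings count as aromatic (quinoline).
Ring H has a continuous p-orbital overlap around the ring; 2 ring double bonds (4 π electrons) plus the carbanion lone pair (2) give 6 π electrons. Since 6 = 4n+2 (n=1), ring H is aromatic (cyclopentadienyl anion).
Aromatic: B, C, D, E, F, G, H. Total: 7.

7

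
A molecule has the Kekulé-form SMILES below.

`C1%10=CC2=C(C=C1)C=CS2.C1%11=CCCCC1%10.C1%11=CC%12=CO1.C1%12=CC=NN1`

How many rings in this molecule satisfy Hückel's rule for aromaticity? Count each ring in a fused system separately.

4

The SMILES encodes a six-membered carbon ring with three alternating C=C double bonds, fused to a five-membered ring containing one sulfur and two C=C double bonds; a six-membered carbon ring with one C=C double bond; a five-membered ring of four carbons and one oxygen, with two C=C double bonds; a five-membered ring with two adjacent nitrogens (one bearing H, one in a double bond) and two double bonds.
The fused 6/5-membered bicyclic (with one sulfur) is a single π system with 9 sp² atoms and 10 π electrons from ring double bonds plus a heteroatom lone pair. 10 = 4(2)+2, so the system is aromatic and both rings count as aromatic (benzothiophene).
The 6-membered ring has four sp³ carbons, so it is not fully conjugated — not aromatic (cyclohexene).
The 5-membered ring with one oxygen has a continuous p-orbital overlap around the ring; 2 ring double bonds (4 π electrons) plus a heteroatom lone pair (2) give 6 π electrons. 6 = 4(1)+2, so it is aromatic (furan).
The 5-membered ring with two adjacent nitrogens (one N–H, one =N–) has a continuous p-orbital overlap around the ring; 2 ring double bonds (4 π electrons) plus a heteroatom lone pair (2) give 6 π electrons. 6 = 4(1)+2, so it is aromatic (pyrazole).
4 of the 5 rings are aromatic. Total: 4.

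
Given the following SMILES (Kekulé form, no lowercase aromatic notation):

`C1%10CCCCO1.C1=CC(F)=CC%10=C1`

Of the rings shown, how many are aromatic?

1

The SMILES encodes a six-membered saturated ring of five carbons and one oxygen; a six-membered carbon ring with three alternating C=C double bonds.
The 6-membered ring with one oxygen has only sp³ atoms, so it is not fully conjugated — not aromatic (tetrahydropyran).
The 6-membered ring has a continuous p-orbital overlap around the ring; 3 ring double bonds give 6 π electrons. Since 6 = 4n+2 (n=1), it is aromatic (benzene).
1 of the 2 rings is aromatic. Total: 1.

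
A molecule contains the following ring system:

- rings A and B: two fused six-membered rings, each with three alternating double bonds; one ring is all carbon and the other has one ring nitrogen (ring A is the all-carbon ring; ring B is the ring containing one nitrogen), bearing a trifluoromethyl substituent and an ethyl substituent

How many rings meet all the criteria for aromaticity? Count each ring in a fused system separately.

Rings A and B form a fused bicyclic system (with one nitrogen) with 10 sp² atoms and 10 π electrons from ring double bonds. 10 = 4(2)+2, so the system is aromatic and both rings count as aromatic (quinoline).
Aromatic: A, B. Total: 2.

2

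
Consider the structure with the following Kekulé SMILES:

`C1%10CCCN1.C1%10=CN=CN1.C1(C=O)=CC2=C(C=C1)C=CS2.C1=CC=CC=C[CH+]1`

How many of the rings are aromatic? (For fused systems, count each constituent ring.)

The SMILES encodes a five-membered saturated ring of four carbons and one N–H nitrogen; a five-membered ring with nitrogens at positions 1 and 3 (one bearing H, one in a C=N bond) and two double bonds; a six-membered carbon ring with three alternating C=C double bonds, fused to a five-membered ring containing one sulfur and two C=C double bonds; a seven-membered all-carbon ring bearing a positive charge on one carbon, with three C=C double bonds.
The 5-membered ring with one N–H has only sp³ atoms, so it is not fully conjugated — not aromatic (pyrrolidine).
The 5-membered ring with two nitrogens (one N–H, one =N–) is planar and fully conjugated; 2 ring double bonds (4 π electrons) plus a heteroatom lone pair (2) give 6 π electrons. That satisfies 4n+2 with n=1, so it is aromatic (imidazole).
The fused 6/5-membered bicyclic (with one sulfur) is a single π system with 9 sp² atoms and 10 π electrons from ring double bonds plus a heteroatom lone pair. 10 = 4(2)+2, so the system is aromatic and both rings count as aromatic (benzothiophene).
The 7-membered ring is planar and fully conjugated; 3 ring double bonds (6 π electrons) plus the carbocation's empty p orbital (0, but keeps the ring conjugated) give 6 π electrons. That satisfies 4n+2 with n=1, so it is aromatic (tropylium cation).
4 of the 5 rings are aromatic. Total: 4.

4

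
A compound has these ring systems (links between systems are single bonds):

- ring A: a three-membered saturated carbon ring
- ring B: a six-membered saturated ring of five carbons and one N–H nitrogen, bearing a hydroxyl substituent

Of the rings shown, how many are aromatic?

0

Ring A has only sp³ atoms, so it is not fully conjugated — not aromatic (cyclopropane).
Ring B has only sp³ atoms, so it is not fully conjugated — not aromatic (piperidine).
No ring is aromatic. Total: 0.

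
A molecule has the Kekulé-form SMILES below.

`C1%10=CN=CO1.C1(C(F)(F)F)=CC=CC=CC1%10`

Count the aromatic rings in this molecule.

1

The SMILES encodes a five-membered ring with an oxygen at position 1 and a nitrogen at position 3 (in a C=N bond), with two double bonds; a seven-membered carbon ring with three C=C double bonds and one sp³ carbon.
The 5-membered ring with one oxygen and one =N– has a continuous p-orbital overlap around the ring; 2 ring double bonds (4 π electrons) plus a heteroatom lone pair (2) give 6 π electrons. Since 6 = 4n+2 (n=1), it is aromatic (oxazole).
The 7-membered ring has one sp³ carbon, so it is not fully conjugated — not aromatic (cycloheptatriene).
1 of the 2 rings is aromatic. Total: 1.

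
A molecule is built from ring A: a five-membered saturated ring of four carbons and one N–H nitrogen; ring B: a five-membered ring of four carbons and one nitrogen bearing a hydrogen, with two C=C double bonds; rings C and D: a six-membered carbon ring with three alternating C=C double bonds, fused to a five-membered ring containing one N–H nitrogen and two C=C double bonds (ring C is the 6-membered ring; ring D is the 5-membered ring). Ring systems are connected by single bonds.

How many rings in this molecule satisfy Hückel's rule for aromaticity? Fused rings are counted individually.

Ring A has only sp³ atoms, so it is not fully conjugated — not aromatic (pyrrolidine).
Ring B is fully conjugated (every ring atom contributes a p orbital); 2 ring double bonds (4 π electrons) plus a heteroatom lone pair (2) give 6 π electrons. That satisfies 4n+2 with n=1, so ring B is aromatic (pyrrole).
Rings C and D form a fused bicyclic system (with one N–H) with 9 sp² atoms and 10 π electrons from ring double bonds plus a heteroatom lone pair. 10 = 4(2)+2, so the system is aromatic and both rings count as aromatic (indole).
Aromatic: B, C, D. Total: 3.

3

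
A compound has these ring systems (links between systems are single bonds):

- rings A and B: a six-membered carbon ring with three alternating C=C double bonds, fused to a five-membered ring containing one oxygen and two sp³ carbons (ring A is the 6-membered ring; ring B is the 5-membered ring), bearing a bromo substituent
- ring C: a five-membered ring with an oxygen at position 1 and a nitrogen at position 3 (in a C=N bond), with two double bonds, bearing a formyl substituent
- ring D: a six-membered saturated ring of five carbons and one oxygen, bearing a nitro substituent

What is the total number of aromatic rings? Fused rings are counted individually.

2

Ring A has a continuous p-orbital overlap around the ring; 3 ring double bonds give 6 π electrons. 6 = 4(1)+2, so ring A is aromatic (benzene ring).
Ring B has two sp³ carbons, so it is not fully conjugated — not aromatic (oxolane ring).
Ring C has a continuous p-orbital overlap around the ring; 2 ring double bonds (4 π electrons) plus a heteroatom lone pair (2) give 6 π electrons. That satisfies 4n+2 with n=1, so ring C is aromatic (oxazole).
Ring D has only sp³ atoms, so it is not fully conjugated — not aromatic (tetrahydropyran).
Aromatic: A, C. Total: 2.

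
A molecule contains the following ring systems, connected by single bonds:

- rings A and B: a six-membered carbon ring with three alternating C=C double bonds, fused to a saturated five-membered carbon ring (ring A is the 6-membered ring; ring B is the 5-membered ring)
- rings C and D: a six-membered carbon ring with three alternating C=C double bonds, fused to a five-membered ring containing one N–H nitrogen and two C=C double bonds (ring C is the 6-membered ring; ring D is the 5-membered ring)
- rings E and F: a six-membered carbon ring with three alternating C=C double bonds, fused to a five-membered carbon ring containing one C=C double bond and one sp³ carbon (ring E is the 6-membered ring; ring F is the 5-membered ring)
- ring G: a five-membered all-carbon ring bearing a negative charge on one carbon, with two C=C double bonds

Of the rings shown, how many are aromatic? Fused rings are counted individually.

5

Ring A is planar and fully conjugated; 3 ring double bonds give 6 π electrons. Since 6 = 4n+2 (n=1), ring A is aromatic (benzene ring).
Ring B has three sp³ carbons, so it is not fully conjugated — not aromatic (cyclopentane ring).
Rings C and D form a fused bicyclic system (with one N–H) with 9 sp² atoms and 10 π electrons from ring double bonds plus a heteroatom lone pair. 10 = 4(2)+2, so the system is aromatic and both rings count as aromatic (indole).
Ring E is fully conjugated (every ring atom contributes a p orbital); 3 ring double bonds give 6 π electrons. 6 = 4(1)+2, so ring E is aromatic (benzene ring).
Ring F has one sp³ carbon, so it is not fully conjugated — not aromatic (cyclopentene ring).
Ring G has a continuous p-orbital overlap around the ring; 2 ring double bonds (4 π electrons) plus the carbanion lone pair (2) give 6 π electrons. Since 6 = 4n+2 (n=1), ring G is aromatic (cyclopentadienyl anion).
Aromatic: A, C, D, E, G. Total: 5.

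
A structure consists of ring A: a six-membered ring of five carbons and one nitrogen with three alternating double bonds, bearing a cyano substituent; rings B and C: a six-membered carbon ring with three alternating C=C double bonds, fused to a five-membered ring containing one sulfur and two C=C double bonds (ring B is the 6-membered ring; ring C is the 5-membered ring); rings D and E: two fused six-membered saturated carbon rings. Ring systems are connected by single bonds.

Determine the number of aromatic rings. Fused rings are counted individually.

3

Ring A is planar and fully conjugated; 3 ring double bonds give 6 π electrons. Since 6 = 4n+2 (n=1), ring A is aromatic (pyridine).
Rings B and C form a fused bicyclic system (with one sulfur) with 9 sp² atoms and 10 π electrons from ring double bonds plus a heteroatom lone pair. 10 = 4(2)+2, so the system is aromatic and both rings count as aromatic (benzothiophene).
Ring D has only sp³ atoms, so it is not fully conjugated — not aromatic (cyclohexane ring).
Ring E has only sp³ atoms, so it is not fully conjugated — not aromatic (cyclohexane ring).
Aromatic: A, B, C. Total: 3.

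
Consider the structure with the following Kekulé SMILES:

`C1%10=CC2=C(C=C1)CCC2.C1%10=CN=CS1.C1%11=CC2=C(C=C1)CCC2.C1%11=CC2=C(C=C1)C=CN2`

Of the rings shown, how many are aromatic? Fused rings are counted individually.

The SMILES encodes a six-membered carbon ring with three alternating C=C double bonds, fused to a saturated five-membered carbon ring; a five-membered ring with a sulfur at position 1 and a nitrogen at position 3 (in a C=N bond), with two double bonds; a six-membered carbon ring with three alternating C=C double bonds, fused to a saturated five-membered carbon ring; a six-membered carbon ring with three alternating C=C double bonds, fused to a five-membered ring containing one N–H nitrogen and two C=C double bonds.
The 6-membered ring is planar and fully conjugated; 3 ring double bonds give 6 π electrons. Since 6 = 4n+2 (n=1), it is aromatic (benzene ring).
The 5-membered ring has three sp³ carbons, so it is not fully conjugated — not aromatic (cyclopentane ring).
The 5-membered ring with one sulfur and one =N– is fully conjugated (every ring atom contributes a p orbital); 2 ring double bonds (4 π electrons) plus a heteroatom lone pair (2) give 6 π electrons. Since 6 = 4n+2 (n=1), it is aromatic (thiazole).
The second 6-membered ring is fully conjugated (every ring atom contributes a p orbital); 3 ring double bonds give 6 π electrons. Since 6 = 4n+2 (n=1), it is aromatic (benzene ring).
The second 5-membered ring has three sp³ carbons, so it is not fully conjugated — not aromatic (cyclopentane ring).
The fused 6/5-membered bicyclic (with one N–H) is a single π system with 9 sp² atoms and 10 π electrons from ring double bonds plus a heteroatom lone pair. 10 = 4(2)+2, so the system is aromatic and both rings count as aromatic (indole).
5 of the 7 rings are aromatic. Total: 5.

5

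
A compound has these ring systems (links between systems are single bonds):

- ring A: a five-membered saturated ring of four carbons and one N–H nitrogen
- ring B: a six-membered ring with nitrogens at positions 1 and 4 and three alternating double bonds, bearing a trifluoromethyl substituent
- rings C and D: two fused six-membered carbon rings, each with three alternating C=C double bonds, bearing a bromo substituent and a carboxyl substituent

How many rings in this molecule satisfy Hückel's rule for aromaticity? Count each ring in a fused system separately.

Ring A has only sp³ atoms, so it is not fully conjugated — not aromatic (pyrrolidine).
Ring B has a continuous p-orbital overlap around the ring; 3 ring double bonds give 6 π electrons. Since 6 = 4n+2 (n=1), ring B is aromatic (pyrazine).
Rings C and D form a fused bicyclic system with 10 sp² atoms and 10 π electrons from ring double bonds. 10 = 4(2)+2, so the system is aromatic and both rings count as aromatic (naphthalene).
Aromatic: B, C, D. Total: 3.

3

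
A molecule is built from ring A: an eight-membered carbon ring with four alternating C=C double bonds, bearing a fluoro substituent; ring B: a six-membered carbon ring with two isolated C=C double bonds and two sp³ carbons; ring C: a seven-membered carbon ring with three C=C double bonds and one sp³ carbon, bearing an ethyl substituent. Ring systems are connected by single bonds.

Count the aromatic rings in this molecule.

Ring A has only sp² ring atoms; a planar conformation would have a fully conjugated π system of 8 electrons. But 8 = 4(2), which is 4n not 4n+2, so ring A is not aromatic (cyclooctatetraene) — cyclooctatetraene distorts into a non-planar tub to avoid antiaromaticity.
Ring B has two sp³ carbons, so it is not fully conjugated — not aromatic (1,4-cyclohexadiene).
Ring C has one sp³ carbon, so it is not fully conjugated — not aromatic (cycloheptatriene).
No ring is aromatic. Total: 0.

0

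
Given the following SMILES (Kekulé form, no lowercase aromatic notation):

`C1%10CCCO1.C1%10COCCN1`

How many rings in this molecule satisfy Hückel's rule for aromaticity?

The SMILES encodes a five-membered saturated ring of four carbons and one oxygen; a six-membered saturated ring with an oxygen and an N–H nitrogen at positions 1 and 4.
The 5-membered ring with one oxygen has only sp³ atoms, so it is not fully conjugated — not aromatic (tetrahydrofuran).
The 6-membered ring with one oxygen and one N–H (1,4) has only sp³ atoms, so it is not fully conjugated — not aromatic (morpholine).
None of the rings are aromatic. Total: 0.

0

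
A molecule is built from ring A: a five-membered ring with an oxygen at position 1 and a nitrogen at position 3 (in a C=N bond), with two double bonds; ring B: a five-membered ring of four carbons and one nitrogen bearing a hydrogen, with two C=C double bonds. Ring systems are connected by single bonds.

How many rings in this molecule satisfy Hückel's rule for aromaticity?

2

Ring A is planar and fully conjugated; 2 ring double bonds (4 π electrons) plus a heteroatom lone pair (2) give 6 π electrons. That satisfies 4n+2 with n=1, so ring A is aromatic (oxazole).
Ring B is planar and fully conjugated; 2 ring double bonds (4 π electrons) plus a heteroatom lone pair (2) give 6 π electrons. That satisfies 4n+2 with n=1, so ring B is aromatic (pyrrole).
Aromatic: A, B. Total: 2.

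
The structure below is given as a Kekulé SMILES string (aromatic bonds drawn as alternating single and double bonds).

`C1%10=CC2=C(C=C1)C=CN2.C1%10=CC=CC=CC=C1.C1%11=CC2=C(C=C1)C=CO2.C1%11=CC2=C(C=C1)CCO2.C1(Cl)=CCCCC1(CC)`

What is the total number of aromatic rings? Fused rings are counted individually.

The SMILES encodes a six-membered carbon ring with three alternating C=C double bonds, fused to a five-membered ring containing one N–H nitrogen and two C=C double bonds; an eight-membered carbon ring with four alternating C=C double bonds; a six-membered carbon ring with three alternating C=C double bonds, fused to a five-membered ring containing one oxygen and two C=C double bonds; a six-membered carbon ring with three alternating C=C double bonds, fused to a five-membered ring containing one oxygen and two sp³ carbons; a six-membered carbon ring with one C=C double bond.
The fused 6/5-membered bicyclic (with one N–H) is a single π system with 9 sp² atoms and 10 π electrons from ring double bonds plus a heteroatom lone pair. 10 = 4(2)+2, so the system is aromatic and both rings count as aromatic (indole).
The 8-membered ring has only sp² ring atoms; a planar conformation would have a fully conjugated π system of 8 electrons. But 8 = 4(2), which is 4n not 4n+2, so it is not aromatic (cyclooctatetraene) — cyclooctatetraene distorts into a non-planar tub to avoid antiaromaticity.
The fused 6/5-membered bicyclic (with one oxygen) is a single π system with 9 sp² atoms and 10 π electrons from ring double bonds plus a heteroatom lone pair. 10 = 4(2)+2, so the system is aromatic and both rings count as aromatic (benzofuran).
The 6-membered ring is planar and fully conjugated; 3 ring double bonds give 6 π electrons. 6 = 4(1)+2, so it is aromatic (benzene ring).
The 5-membered ring with one oxygen has two sp³ carbons, so it is not fully conjugated — not aromatic (oxolane ring).
The second 6-membered ring has four sp³ carbons, so it is not fully conjugated — not aromatic (cyclohexene).
5 of the 8 rings are aromatic. Total: 5.

5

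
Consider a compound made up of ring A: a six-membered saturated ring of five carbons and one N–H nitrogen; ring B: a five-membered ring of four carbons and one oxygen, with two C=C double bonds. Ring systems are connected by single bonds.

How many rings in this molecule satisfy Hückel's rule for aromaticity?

1

Ring A has only sp³ atoms, so it is not fully conjugated — not aromatic (piperidine).
Ring B is planar and fully conjugated; 2 ring double bonds (4 π electrons) plus a heteroatom lone pair (2) give 6 π electrons. Since 6 = 4n+2 (n=1), ring B is aromatic (furan).
Aromatic: B. Total: 1.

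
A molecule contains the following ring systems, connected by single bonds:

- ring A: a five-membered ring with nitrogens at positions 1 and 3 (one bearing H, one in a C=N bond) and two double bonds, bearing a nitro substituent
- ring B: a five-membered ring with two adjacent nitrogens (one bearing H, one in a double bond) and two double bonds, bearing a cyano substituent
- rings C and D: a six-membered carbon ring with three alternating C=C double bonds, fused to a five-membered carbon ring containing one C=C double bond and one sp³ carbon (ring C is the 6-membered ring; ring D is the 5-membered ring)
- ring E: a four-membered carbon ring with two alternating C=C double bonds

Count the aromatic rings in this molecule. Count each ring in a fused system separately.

3

Ring A is fully conjugated (every ring atom contributes a p orbital); 2 ring double bonds (4 π electrons) plus a heteroatom lone pair (2) give 6 π electrons. 6 = 4(1)+2, so ring A is aromatic (imidazole).
Ring B is fully conjugated (every ring atom contributes a p orbital); 2 ring double bonds (4 π electrons) plus a heteroatom lone pair (2) give 6 π electrons. 6 = 4(1)+2, so ring B is aromatic (pyrazole).
Ring C is planar and fully conjugated; 3 ring double bonds give 6 π electrons. 6 = 4(1)+2, so ring C is aromatic (benzene ring).
Ring D has one sp³ carbon, so it is not fully conjugated — not aromatic (cyclopentene ring).
Ring E has only sp² ring atoms; a planar conformation would have a fully conjugated π system of 4 electrons. But 4 = 4(1), which is 4n not 4n+2, so ring E is not aromatic (cyclobutadiene) — cyclobutadiene is antiaromatic and distorts to a rectangle.
Aromatic: A, B, C. Total: 3.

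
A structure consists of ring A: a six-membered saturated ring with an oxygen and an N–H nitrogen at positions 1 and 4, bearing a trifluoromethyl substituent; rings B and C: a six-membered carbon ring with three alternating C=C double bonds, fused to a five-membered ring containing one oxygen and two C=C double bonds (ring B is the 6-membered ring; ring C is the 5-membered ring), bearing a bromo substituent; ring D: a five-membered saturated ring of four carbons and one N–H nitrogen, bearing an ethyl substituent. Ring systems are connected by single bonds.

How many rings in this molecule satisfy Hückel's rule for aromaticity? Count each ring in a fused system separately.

2

Ring A has only sp³ atoms, so it is not fully conjugated — not aromatic (morpholine).
Rings B and C form a fused bicyclic system (with one oxygen) with 9 sp² atoms and 10 π electrons from ring double bonds plus a heteroatom lone pair. 10 = 4(2)+2, so the system is aromatic and both rings count as aromatic (benzofuran).
Ring D has only sp³ atoms, so it is not fully conjugated — not aromatic (pyrrolidine).
Aromatic: B, C. Total: 2.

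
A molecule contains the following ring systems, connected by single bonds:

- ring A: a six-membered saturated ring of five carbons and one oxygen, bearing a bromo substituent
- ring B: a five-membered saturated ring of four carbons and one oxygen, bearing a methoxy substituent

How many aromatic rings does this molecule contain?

Ring A has only sp³ atoms, so it is not fully conjugated — not aromatic (tetrahydropyran).
Ring B has only sp³ atoms, so it is not fully conjugated — not aromatic (tetrahydrofuran).
No ring is aromatic. Total: 0.

0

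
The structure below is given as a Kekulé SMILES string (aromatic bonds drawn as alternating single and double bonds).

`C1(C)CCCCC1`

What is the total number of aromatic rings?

The SMILES encodes a six-membered saturated carbon ring.
The 6-membered ring has only sp³ atoms, so it is not fully conjugated — not aromatic (cyclohexane).

0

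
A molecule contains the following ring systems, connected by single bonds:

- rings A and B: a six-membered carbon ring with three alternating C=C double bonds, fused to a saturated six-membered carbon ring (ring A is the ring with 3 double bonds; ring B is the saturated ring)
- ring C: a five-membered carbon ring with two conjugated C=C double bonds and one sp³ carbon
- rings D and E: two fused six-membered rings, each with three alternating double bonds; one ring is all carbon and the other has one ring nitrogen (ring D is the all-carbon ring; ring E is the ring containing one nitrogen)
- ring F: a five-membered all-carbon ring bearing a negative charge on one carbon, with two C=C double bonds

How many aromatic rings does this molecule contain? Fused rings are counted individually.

4

Ring A has a continuous p-orbital overlap around the ring; 3 ring double bonds give 6 π electrons. That satisfies 4n+2 with n=1, so ring A is aromatic (benzene ring).
Ring B has four sp³ carbons, so it is not fully conjugated — not aromatic (cyclohexane ring).
Ring C has one sp³ carbon, so it is not fully conjugated — not aromatic (cyclopentadiene).
Rings D and E form a fused bicyclic system (with one nitrogen) with 10 sp² atoms and 10 π electrons from ring double bonds. 10 = 4(2)+2, so the system is aromatic and both rings count as aromatic (quinoline).
Ring F is planar and fully conjugated; 2 ring double bonds (4 π electrons) plus the carbanion lone pair (2) give 6 π electrons. Since 6 = 4n+2 (n=1), ring F is aromatic (cyclopentadienyl anion).
Aromatic: A, D, E, F. Total: 4.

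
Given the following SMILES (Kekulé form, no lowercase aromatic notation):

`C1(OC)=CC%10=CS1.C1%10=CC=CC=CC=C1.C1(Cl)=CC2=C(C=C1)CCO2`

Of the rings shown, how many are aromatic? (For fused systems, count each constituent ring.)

The SMILES encodes a five-membered ring of four carbons and one sulfur, with two C=C double bonds; an eight-membered carbon ring with four alternating C=C double bonds; a six-membered carbon ring with three alternating C=C double bonds, fused to a five-membered ring containing one oxygen and two sp³ carbons.
The 5-membered ring with one sulfur is fully conjugated (every ring atom contributes a p orbital); 2 ring double bonds (4 π electrons) plus a heteroatom lone pair (2) give 6 π electrons. That satisfies 4n+2 with n=1, so it is aromatic (thiophene).
The 8-membered ring has only sp² ring atoms; a planar conformation would have a fully conjugated π system of 8 electrons. But 8 = 4(2), which is 4n not 4n+2, so it is not aromatic (cyclooctatetraene) — cyclooctatetraene distorts into a non-planar tub to avoid antiaromaticity.
The 6-membered ring is planar and fully conjugated; 3 ring double bonds give 6 π electrons. 6 = 4(1)+2, so it is aromatic (benzene ring).
The 5-membered ring with one oxygen has two sp³ carbons, so it is not fully conjugated — not aromatic (oxolane ring).
2 of the 4 rings are aromatic. Total: 2.

2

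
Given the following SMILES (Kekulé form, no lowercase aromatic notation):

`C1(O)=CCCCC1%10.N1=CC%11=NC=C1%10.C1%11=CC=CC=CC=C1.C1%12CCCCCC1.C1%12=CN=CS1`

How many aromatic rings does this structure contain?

The SMILES encodes a six-membered carbon ring with one C=C double bond; a six-membered ring with nitrogens at positions 1 and 4 and three alternating double bonds; an eight-membered carbon ring with four alternating C=C double bonds; a seven-membered saturated carbon ring; a five-membered ring with a sulfur at position 1 and a nitrogen at position 3 (in a C=N bond), with two double bonds.
The 6-membered ring has four sp³ carbons, so it is not fully conjugated — not aromatic (cyclohexene).
The 6-membered ring with two nitrogens (1,4) is fully conjugated (every ring atom contributes a p orbital); 3 ring double bonds give 6 π electrons. 6 = 4(1)+2, so it is aromatic (pyrazine).
The 8-membered ring has only sp² ring atoms; a planar conformation would have a fully conjugated π system of 8 electrons. But 8 = 4(2), which is 4n not 4n+2, so it is not aromatic (cyclooctatetraene) — cyclooctatetraene distorts into a non-planar tub to avoid antiaromaticity.
The 7-membered ring has only sp³ atoms, so it is not fully conjugated — not aromatic (cycloheptane).
The 5-membered ring with one sulfur and one =N– is planar and fully conjugated; 2 ring double bonds (4 π electrons) plus a heteroatom lone pair (2) give 6 π electrons. Since 6 = 4n+2 (n=1), it is aromatic (thiazole).
2 of the 5 rings are aromatic. Total: 2.

2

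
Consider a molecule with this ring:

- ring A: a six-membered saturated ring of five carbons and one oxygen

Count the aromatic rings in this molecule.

Ring A has only sp³ atoms, so it is not fully conjugated — not aromatic (tetrahydropyran).

0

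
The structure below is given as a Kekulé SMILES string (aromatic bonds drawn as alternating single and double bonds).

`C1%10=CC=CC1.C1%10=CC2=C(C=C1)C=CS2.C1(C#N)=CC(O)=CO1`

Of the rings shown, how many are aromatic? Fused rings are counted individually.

3

The SMILES encodes a five-membered carbon ring with two conjugated C=C double bonds and one sp³ carbon; a six-membered carbon ring with three alternating C=C double bonds, fused to a five-membered ring containing one sulfur and two C=C double bonds; a five-membered ring of four carbons and one oxygen, with two C=C double bonds.
The 5-membered ring has one sp³ carbon, so it is not fully conjugated — not aromatic (cyclopentadiene).
The fused 6/5-membered bicyclic (with one sulfur) is a single π system with 9 sp² atoms and 10 π electrons from ring double bonds plus a heteroatom lone pair. 10 = 4(2)+2, so the system is aromatic and both rings count as aromatic (benzothiophene).
The 5-membered ring with one oxygen has a continuous p-orbital overlap around the ring; 2 ring double bonds (4 π electrons) plus a heteroatom lone pair (2) give 6 π electrons. Since 6 = 4n+2 (n=1), it is aromatic (furan).
3 of the 4 rings are aromatic. Total: 3.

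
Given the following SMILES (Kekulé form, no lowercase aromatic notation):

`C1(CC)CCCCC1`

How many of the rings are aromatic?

0

The SMILES encodes a six-membered saturated carbon ring.
The 6-membered ring has only sp³ atoms, so it is not fully conjugated — not aromatic (cyclohexane).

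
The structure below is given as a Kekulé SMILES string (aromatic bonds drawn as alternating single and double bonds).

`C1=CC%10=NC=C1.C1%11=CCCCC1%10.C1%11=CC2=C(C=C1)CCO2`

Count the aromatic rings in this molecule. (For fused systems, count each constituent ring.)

2

The SMILES encodes a six-membered ring of five carbons and one nitrogen with three alternating double bonds; a six-membered carbon ring with one C=C double bond; a six-membered carbon ring with three alternating C=C double bonds, fused to a five-membered ring containing one oxygen and two sp³ carbons.
The 6-membered ring with one nitrogen is fully conjugated (every ring atom contributes a p orbital); 3 ring double bonds give 6 π electrons. Since 6 = 4n+2 (n=1), it is aromatic (pyridine).
The 6-membered ring has four sp³ carbons, so it is not fully conjugated — not aromatic (cyclohexene).
The second 6-membered ring is planar and fully conjugated; 3 ring double bonds give 6 π electrons. That satisfies 4n+2 with n=1, so it is aromatic (benzene ring).
The 5-membered ring with one oxygen has two sp³ carbons, so it is not fully conjugated — not aromatic (oxolane ring).
2 of the 4 rings are aromatic. Total: 2.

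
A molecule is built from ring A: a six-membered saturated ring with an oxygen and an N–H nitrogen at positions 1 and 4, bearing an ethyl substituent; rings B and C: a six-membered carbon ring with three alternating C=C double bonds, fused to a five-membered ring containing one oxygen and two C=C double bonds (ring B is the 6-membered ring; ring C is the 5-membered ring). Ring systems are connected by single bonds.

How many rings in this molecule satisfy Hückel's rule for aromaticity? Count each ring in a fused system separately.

2

Ring A has only sp³ atoms, so it is not fully conjugated — not aromatic (morpholine).
Rings B and C form a fused bicyclic system (with one oxygen) with 9 sp² atoms and 10 π electrons from ring double bonds plus a heteroatom lone pair. 10 = 4(2)+2, so the system is aromatic and both rings count as aromatic (benzofuran).
Aromatic: B, C. Total: 2.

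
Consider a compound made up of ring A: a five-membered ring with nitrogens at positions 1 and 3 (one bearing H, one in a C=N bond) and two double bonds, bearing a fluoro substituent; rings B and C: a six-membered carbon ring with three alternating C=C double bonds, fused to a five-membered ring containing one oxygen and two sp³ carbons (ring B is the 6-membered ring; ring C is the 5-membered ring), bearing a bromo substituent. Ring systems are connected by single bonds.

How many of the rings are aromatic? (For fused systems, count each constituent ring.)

2

Ring A is fully conjugated (every ring atom contributes a p orbital); 2 ring double bonds (4 π electrons) plus a heteroatom lone pair (2) give 6 π electrons. That satisfies 4n+2 with n=1, so ring A is aromatic (imidazole).
Ring B is fully conjugated (every ring atom contributes a p orbital); 3 ring double bonds give 6 π electrons. 6 = 4(1)+2, so ring B is aromatic (benzene ring).
Ring C has two sp³ carbons, so it is not fully conjugated — not aromatic (oxolane ring).
Aromatic: A, B. Total: 2.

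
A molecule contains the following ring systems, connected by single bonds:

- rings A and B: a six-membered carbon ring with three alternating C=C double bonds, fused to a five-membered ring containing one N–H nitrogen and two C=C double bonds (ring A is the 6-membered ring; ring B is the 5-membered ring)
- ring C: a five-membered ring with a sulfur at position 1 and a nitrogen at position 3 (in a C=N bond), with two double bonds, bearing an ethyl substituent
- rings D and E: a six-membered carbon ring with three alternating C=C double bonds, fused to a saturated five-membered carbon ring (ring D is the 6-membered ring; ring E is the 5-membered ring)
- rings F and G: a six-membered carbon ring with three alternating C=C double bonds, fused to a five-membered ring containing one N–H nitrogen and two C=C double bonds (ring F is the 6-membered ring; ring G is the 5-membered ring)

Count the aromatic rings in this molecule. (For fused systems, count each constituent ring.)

6

Rings A and B form a fused bicyclic system (with one N–H) with 9 sp² atoms and 10 π electrons from ring double bonds plus a heteroatom lone pair. 10 = 4(2)+2, so the system is aromatic and both rings count as aromatic (indole).
Ring C is planar and fully conjugated; 2 ring double bonds (4 π electrons) plus a heteroatom lone pair (2) give 6 π electrons. That satisfies 4n+2 with n=1, so ring C is aromatic (thiazole).
Ring D is planar and fully conjugated; 3 ring double bonds give 6 π electrons. 6 = 4(1)+2, so ring D is aromatic (benzene ring).
Ring E has three sp³ carbons, so it is not fully conjugated — not aromatic (cyclopentane ring).
Rings F and G form a fused bicyclic system (with one N–H) with 9 sp² atoms and 10 π electrons from ring double bonds plus a heteroatom lone pair. 10 = 4(2)+2, so the system is aromatic and both rings count as aromatic (indole).
Aromatic: A, B, C, D, F, G. Total: 6.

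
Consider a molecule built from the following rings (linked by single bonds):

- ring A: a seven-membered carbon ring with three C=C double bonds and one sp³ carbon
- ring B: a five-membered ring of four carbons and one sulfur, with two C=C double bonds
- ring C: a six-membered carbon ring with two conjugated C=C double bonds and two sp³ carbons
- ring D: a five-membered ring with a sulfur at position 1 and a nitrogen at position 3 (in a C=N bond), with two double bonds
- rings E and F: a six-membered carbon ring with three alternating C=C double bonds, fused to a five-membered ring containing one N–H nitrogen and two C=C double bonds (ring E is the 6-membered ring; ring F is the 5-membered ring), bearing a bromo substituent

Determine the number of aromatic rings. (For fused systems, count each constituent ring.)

Ring A has one sp³ carbon, so it is not fully conjugated — not aromatic (cycloheptatriene).
Ring B has a continuous p-orbital overlap around the ring; 2 ring double bonds (4 π electrons) plus a heteroatom lone pair (2) give 6 π electrons. 6 = 4(1)+2, so ring B is aromatic (thiophene).
Ring C has two sp³ carbons, so it is not fully conjugated — not aromatic (1,3-cyclohexadiene).
Ring D is fully conjugated (every ring atom contributes a p orbital); 2 ring double bonds (4 π electrons) plus a heteroatom lone pair (2) give 6 π electrons. That satisfies 4n+2 with n=1, so ring D is aromatic (thiazole).
Rings E and F form a fused bicyclic system (with one N–H) with 9 sp² atoms and 10 π electrons from ring double bonds plus a heteroatom lone pair. 10 = 4(2)+2, so the system is aromatic and both rings count as aromatic (indole).
Aromatic: B, D, E, F. Total: 4.

4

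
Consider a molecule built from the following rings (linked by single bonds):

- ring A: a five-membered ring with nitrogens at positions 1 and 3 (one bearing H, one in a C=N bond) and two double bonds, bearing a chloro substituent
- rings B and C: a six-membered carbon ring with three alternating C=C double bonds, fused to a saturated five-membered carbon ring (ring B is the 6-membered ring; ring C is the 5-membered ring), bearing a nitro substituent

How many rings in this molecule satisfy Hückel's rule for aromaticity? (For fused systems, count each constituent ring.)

Ring A is planar and fully conjugated; 2 ring double bonds (4 π electrons) plus a heteroatom lone pair (2) give 6 π electrons. That satisfies 4n+2 with n=1, so ring A is aromatic (imidazole).
Ring B is planar and fully conjugated; 3 ring double bonds give 6 π electrons. That satisfies 4n+2 with n=1, so ring B is aromatic (benzene ring).
Ring C has three sp³ carbons, so it is not fully conjugated — not aromatic (cyclopentane ring).
Aromatic: A, B. Total: 2.

2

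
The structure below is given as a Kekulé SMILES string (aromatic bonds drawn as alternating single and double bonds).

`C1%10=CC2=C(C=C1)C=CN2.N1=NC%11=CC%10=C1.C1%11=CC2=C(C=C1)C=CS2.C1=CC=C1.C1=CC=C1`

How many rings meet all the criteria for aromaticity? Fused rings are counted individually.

5

The SMILES encodes a six-membered carbon ring with three alternating C=C double bonds, fused to a five-membered ring containing one N–H nitrogen and two C=C double bonds; a six-membered ring with two adjacent nitrogens and three alternating double bonds; a six-membered carbon ring with three alternating C=C double bonds, fused to a five-membered ring containing one sulfur and two C=C double bonds; a four-membered carbon ring with two alternating C=C double bonds; a four-membered carbon ring with two alternating C=C double bonds.
The fused 6/5-membered bicyclic (with one N–H) is a single π system with 9 sp² atoms and 10 π electrons from ring double bonds plus a heteroatom lone pair. 10 = 4(2)+2, so the system is aromatic and both rings count as aromatic (indole).
The 6-membered ring with two nitrogens (1,2) is planar and fully conjugated; 3 ring double bonds give 6 π electrons. That satisfies 4n+2 with n=1, so it is aromatic (pyridazine).
The fused 6/5-membered bicyclic (with one sulfur) is a single π system with 9 sp² atoms and 10 π electrons from ring double bonds plus a heteroatom lone pair. 10 = 4(2)+2, so the system is aromatic and both rings count as aromatic (benzothiophene).
The 4-membered ring has only sp² ring atoms; a planar conformation would have a fully conjugated π system of 4 electrons. But 4 = 4(1), which is 4n not 4n+2, so it is not aromatic (cyclobutadiene) — cyclobutadiene is antiaromatic and distorts to a rectangle.
The second 4-membered ring has only sp² ring atoms; a planar conformation would have a fully conjugated π system of 4 electrons. But 4 = 4(1), which is 4n not 4n+2, so it is not aromatic (cyclobutadiene) — cyclobutadiene is antiaromatic and distorts to a rectangle.
5 of the 7 rings are aromatic. Total: 5.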